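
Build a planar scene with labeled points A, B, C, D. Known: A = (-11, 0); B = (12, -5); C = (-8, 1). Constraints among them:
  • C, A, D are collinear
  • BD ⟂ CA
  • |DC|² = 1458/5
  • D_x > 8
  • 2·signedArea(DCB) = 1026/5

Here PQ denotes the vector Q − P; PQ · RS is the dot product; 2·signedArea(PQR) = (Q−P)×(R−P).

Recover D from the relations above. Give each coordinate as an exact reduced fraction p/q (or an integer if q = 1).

1. D_x = 41/5  [C, A, D are collinear ∩ BD ⟂ CA]
2. D_y = 32/5  [C, A, D are collinear ∩ BD ⟂ CA]
   → D = (41/5, 32/5)

D = (41/5, 32/5)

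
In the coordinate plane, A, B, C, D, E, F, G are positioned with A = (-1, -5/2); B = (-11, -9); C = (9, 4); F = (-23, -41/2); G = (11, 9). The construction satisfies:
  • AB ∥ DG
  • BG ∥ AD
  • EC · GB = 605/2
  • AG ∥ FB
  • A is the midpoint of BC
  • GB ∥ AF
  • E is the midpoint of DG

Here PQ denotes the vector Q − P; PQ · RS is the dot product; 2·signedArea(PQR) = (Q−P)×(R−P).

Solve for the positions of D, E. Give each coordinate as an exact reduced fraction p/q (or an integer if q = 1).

1. D_x = 21  [AB ∥ DG ∩ BG ∥ AD]
2. D_y = 31/2  [AB ∥ DG ∩ BG ∥ AD]
   → D = (21, 31/2)
3. E_x = 16  [E is the midpoint of DG]
4. E_y = 49/4  [E is the midpoint of DG]
   → E = (16, 49/4)

D = (21, 31/2)
E = (16, 49/4)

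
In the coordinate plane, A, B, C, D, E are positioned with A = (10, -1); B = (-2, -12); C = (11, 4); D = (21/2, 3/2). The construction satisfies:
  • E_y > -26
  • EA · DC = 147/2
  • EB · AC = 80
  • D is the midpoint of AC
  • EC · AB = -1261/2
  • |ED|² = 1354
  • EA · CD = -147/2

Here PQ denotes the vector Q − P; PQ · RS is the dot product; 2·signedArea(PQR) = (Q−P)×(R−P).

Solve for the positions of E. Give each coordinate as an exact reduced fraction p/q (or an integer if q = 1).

E = (-29/2, -51/2)

1. E_x = -29/2  [EA · DC = 147/2 ∩ EC · AB = -1261/2]
2. E_y = -51/2  [EA · DC = 147/2 ∩ EC · AB = -1261/2]
   → E = (-29/2, -51/2)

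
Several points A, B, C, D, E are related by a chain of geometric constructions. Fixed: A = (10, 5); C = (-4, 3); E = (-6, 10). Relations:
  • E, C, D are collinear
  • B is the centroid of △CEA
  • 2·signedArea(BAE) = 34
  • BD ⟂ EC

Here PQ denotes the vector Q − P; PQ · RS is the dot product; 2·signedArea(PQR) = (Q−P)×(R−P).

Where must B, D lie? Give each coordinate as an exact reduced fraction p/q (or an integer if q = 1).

B = (0, 6)
D = (-238/53, 250/53)

1. B_x = 0  [B is the centroid of △CEA]
2. B_y = 6  [B is the centroid of △CEA]
   → B = (0, 6)
3. D_x = -238/53  [E, C, D are collinear ∩ BD ⟂ EC]
4. D_y = 250/53  [E, C, D are collinear ∩ BD ⟂ EC]
   → D = (-238/53, 250/53)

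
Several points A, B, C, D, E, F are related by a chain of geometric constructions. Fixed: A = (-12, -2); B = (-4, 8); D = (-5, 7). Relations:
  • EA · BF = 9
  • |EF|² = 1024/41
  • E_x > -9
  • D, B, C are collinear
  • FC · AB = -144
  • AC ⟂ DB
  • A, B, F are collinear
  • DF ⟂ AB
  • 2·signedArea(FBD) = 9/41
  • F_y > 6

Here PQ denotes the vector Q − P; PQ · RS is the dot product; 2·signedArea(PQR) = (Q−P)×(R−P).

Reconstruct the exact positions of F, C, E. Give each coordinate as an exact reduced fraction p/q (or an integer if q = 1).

C = (-13, -1)
E = (-8, 3)
F = (-200/41, 283/41)

1. F_x = -200/41  [A, B, F are collinear ∩ DF ⟂ AB]
2. F_y = 283/41  [A, B, F are collinear ∩ DF ⟂ AB]
   → F = (-200/41, 283/41)
3. C_x = -13  [D, B, C are collinear ∩ AC ⟂ DB]
4. C_y = -1  [D, B, C are collinear ∩ AC ⟂ DB]
   → C = (-13, -1)
5. E_x = -8  [line 36/41·x + 45/41·y + 153/41 = 0 ∩ |EF|² = 1024/41]
6. E_y = 3  [line 36/41·x + 45/41·y + 153/41 = 0 ∩ |EF|² = 1024/41]
   → E = (-8, 3)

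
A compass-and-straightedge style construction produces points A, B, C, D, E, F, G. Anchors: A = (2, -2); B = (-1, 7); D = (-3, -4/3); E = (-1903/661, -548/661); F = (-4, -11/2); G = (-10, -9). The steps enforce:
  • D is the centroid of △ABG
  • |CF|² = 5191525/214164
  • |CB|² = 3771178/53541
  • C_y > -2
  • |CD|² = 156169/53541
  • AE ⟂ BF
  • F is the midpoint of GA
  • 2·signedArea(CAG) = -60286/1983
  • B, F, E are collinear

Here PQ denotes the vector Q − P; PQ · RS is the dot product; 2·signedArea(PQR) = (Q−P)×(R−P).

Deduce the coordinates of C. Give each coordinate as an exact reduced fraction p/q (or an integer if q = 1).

1. C_x = -2564/1983  [line 7·x + -12·y + -15068/1983 = 0 ∩ |CF|² = 5191525/214164]
2. C_y = -8254/5949  [line 7·x + -12·y + -15068/1983 = 0 ∩ |CF|² = 5191525/214164]
   → C = (-2564/1983, -8254/5949)

C = (-2564/1983, -8254/5949)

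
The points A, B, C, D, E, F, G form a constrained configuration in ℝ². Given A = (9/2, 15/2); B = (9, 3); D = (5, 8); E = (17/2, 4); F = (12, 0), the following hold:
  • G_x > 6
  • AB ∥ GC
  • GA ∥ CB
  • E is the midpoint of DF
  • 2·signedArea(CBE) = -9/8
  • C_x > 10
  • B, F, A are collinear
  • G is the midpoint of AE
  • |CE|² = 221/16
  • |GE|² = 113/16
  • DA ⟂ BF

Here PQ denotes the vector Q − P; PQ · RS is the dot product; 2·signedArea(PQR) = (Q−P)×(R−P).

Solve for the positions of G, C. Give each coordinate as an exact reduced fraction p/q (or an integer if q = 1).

C = (11, 5/4)
G = (13/2, 23/4)

1. G_x = 13/2  [G is the midpoint of AE]
2. G_y = 23/4  [G is the midpoint of AE]
   → G = (13/2, 23/4)
3. C_x = 11  [GA ∥ CB ∩ AB ∥ GC]
4. C_y = 5/4  [GA ∥ CB ∩ AB ∥ GC]
   → C = (11, 5/4)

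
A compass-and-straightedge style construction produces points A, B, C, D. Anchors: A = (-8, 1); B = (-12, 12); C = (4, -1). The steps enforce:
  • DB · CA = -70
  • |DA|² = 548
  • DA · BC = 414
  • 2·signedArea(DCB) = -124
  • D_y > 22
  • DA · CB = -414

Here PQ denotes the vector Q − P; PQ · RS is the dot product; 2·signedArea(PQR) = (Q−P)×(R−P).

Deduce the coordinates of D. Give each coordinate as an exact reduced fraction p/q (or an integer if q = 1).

D = (-16, 23)

1. D_x = -16  [DA · CB = -414 ∩ DB · CA = -70]
2. D_y = 23  [DA · CB = -414 ∩ DB · CA = -70]
   → D = (-16, 23)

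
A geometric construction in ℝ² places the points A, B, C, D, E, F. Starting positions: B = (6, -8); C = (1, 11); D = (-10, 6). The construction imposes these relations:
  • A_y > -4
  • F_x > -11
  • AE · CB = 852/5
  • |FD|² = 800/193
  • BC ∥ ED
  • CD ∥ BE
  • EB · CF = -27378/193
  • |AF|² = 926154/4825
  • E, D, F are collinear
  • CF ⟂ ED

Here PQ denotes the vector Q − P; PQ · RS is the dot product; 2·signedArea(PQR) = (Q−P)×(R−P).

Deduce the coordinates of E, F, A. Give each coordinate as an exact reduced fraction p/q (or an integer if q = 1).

A = (-13/5, -17/5)
E = (-5, -13)
F = (-2030/193, 1538/193)

1. E_x = -5  [BC ∥ ED ∩ CD ∥ BE]
2. E_y = -13  [BC ∥ ED ∩ CD ∥ BE]
   → E = (-5, -13)
3. F_x = -2030/193  [E, D, F are collinear ∩ CF ⟂ ED]
4. F_y = 1538/193  [E, D, F are collinear ∩ CF ⟂ ED]
   → F = (-2030/193, 1538/193)
5. A_x = -13/5  [line -5·x + 19·y + 258/5 = 0 ∩ |AF|² = 926154/4825]
6. A_y = -17/5  [line -5·x + 19·y + 258/5 = 0 ∩ |AF|² = 926154/4825]
   → A = (-13/5, -17/5)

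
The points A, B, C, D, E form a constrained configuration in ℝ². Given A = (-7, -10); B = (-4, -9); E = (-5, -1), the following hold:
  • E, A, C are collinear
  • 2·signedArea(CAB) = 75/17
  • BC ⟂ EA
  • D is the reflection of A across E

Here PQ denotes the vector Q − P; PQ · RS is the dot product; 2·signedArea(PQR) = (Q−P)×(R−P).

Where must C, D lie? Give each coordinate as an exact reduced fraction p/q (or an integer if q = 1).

1. C_x = -113/17  [E, A, C are collinear ∩ BC ⟂ EA]
2. C_y = -143/17  [E, A, C are collinear ∩ BC ⟂ EA]
   → C = (-113/17, -143/17)
3. D_x = -3  [D is the reflection of A across E]
4. D_y = 8  [D is the reflection of A across E]
   → D = (-3, 8)

C = (-113/17, -143/17)
D = (-3, 8)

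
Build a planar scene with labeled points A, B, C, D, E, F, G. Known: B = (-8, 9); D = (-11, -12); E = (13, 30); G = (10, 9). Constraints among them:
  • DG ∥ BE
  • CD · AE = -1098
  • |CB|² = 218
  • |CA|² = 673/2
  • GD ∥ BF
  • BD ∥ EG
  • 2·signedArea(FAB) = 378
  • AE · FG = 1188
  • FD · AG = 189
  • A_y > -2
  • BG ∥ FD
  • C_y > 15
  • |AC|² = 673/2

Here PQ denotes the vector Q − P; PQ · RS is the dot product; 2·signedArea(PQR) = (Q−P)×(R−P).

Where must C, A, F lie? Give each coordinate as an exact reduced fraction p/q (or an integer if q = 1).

A = (-1/2, -3/2)
C = (5, 16)
F = (-29, -12)

1. F_x = -29  [BG ∥ FD ∩ GD ∥ BF]
2. F_y = -12  [BG ∥ FD ∩ GD ∥ BF]
   → F = (-29, -12)
3. A_x = -1/2  [AE · FG = 1188 ∩ FD · AG = 189]
4. A_y = -3/2  [AE · FG = 1188 ∩ FD · AG = 189]
   → A = (-1/2, -3/2)
5. C_x = 5  [line -27/2·x + -63/2·y + 1143/2 = 0 ∩ |CA|² = 673/2]
6. C_y = 16  [line -27/2·x + -63/2·y + 1143/2 = 0 ∩ |CA|² = 673/2]
   → C = (5, 16)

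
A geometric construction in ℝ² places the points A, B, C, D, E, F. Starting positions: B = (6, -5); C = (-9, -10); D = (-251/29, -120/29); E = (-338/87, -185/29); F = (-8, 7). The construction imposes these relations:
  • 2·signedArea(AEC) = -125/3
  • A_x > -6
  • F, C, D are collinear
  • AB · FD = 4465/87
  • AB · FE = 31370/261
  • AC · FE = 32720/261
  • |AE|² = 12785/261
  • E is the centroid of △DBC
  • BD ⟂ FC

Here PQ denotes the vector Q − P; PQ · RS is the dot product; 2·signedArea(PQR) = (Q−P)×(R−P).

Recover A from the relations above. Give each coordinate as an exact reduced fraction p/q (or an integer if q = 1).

1. A_x = -517/87  [AB · FE = 31370/261 ∩ 2·signedArea(AEC) = -125/3]
2. A_y = 9/29  [AB · FE = 31370/261 ∩ 2·signedArea(AEC) = -125/3]
   → A = (-517/87, 9/29)

A = (-517/87, 9/29)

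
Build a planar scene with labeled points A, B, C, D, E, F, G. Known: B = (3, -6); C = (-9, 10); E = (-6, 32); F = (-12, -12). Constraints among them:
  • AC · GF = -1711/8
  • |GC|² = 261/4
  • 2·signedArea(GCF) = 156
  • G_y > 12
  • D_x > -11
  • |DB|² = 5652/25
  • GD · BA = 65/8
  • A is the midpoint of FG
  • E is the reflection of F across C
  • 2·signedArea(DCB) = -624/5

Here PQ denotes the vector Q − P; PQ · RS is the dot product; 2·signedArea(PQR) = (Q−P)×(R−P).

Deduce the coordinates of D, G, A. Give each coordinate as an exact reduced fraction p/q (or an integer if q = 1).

A = (-27/4, 1/2)
D = (-51/5, 6/5)
G = (-3/2, 13)

1. G_x = -3/2  [line 22·x + -3·y + 72 = 0 ∩ |GC|² = 261/4]
2. G_y = 13  [line 22·x + -3·y + 72 = 0 ∩ |GC|² = 261/4]
   → G = (-3/2, 13)
3. A_x = -27/4  [A is the midpoint of FG]
4. A_y = 1/2  [A is the midpoint of FG]
   → A = (-27/4, 1/2)
5. D_x = -51/5  [2·signedArea(DCB) = -624/5 ∩ GD · BA = 65/8]
6. D_y = 6/5  [2·signedArea(DCB) = -624/5 ∩ GD · BA = 65/8]
   → D = (-51/5, 6/5)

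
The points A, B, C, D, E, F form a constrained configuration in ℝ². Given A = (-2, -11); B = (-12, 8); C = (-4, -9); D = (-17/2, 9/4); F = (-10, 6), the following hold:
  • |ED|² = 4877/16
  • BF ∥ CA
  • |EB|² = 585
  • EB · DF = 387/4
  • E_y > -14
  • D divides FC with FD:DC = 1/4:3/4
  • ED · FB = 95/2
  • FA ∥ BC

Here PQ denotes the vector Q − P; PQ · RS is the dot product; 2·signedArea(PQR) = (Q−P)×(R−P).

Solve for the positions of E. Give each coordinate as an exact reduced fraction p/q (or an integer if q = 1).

1. E_x = 0  [EB · DF = 387/4 ∩ ED · FB = 95/2]
2. E_y = -13  [EB · DF = 387/4 ∩ ED · FB = 95/2]
   → E = (0, -13)

E = (0, -13)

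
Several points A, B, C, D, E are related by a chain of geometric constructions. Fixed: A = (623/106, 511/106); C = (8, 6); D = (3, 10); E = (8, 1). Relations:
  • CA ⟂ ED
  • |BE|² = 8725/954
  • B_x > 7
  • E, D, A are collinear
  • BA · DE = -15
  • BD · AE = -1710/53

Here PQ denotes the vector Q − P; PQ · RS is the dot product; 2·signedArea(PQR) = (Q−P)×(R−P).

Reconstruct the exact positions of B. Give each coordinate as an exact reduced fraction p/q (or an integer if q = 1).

B = (773/106, 1253/318)

1. B_x = 773/106  [line -225/106·x + 405/106·y + 45/106 = 0 ∩ |BE|² = 8725/954]
2. B_y = 1253/318  [line -225/106·x + 405/106·y + 45/106 = 0 ∩ |BE|² = 8725/954]
   → B = (773/106, 1253/318)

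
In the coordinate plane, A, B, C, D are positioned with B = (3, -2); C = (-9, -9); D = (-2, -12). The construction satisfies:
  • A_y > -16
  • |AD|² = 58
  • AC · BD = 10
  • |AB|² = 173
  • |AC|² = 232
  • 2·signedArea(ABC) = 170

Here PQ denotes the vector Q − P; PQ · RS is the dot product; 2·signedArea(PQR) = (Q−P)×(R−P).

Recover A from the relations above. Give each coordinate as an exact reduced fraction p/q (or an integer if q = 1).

1. A_x = 5  [2·signedArea(ABC) = 170 ∩ AC · BD = 10]
2. A_y = -15  [2·signedArea(ABC) = 170 ∩ AC · BD = 10]
   → A = (5, -15)

A = (5, -15)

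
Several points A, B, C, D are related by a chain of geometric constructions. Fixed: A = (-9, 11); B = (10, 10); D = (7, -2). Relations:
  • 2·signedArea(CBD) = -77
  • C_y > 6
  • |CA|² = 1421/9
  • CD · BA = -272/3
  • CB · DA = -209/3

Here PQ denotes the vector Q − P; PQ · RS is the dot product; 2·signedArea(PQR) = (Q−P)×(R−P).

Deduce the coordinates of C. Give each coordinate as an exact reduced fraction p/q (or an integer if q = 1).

1. C_x = 8/3  [CB · DA = -209/3 ∩ CD · BA = -272/3]
2. C_y = 19/3  [CB · DA = -209/3 ∩ CD · BA = -272/3]
   → C = (8/3, 19/3)

C = (8/3, 19/3)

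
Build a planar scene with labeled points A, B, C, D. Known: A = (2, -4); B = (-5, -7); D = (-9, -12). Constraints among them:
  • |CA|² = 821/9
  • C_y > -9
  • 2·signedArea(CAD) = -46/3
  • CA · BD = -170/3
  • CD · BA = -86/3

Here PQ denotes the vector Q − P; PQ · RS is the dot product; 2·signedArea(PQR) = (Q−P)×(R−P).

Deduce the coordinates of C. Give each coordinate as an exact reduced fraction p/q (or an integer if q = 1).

C = (-19/3, -26/3)

1. C_x = -19/3  [2·signedArea(CAD) = -46/3 ∩ CA · BD = -170/3]
2. C_y = -26/3  [2·signedArea(CAD) = -46/3 ∩ CA · BD = -170/3]
   → C = (-19/3, -26/3)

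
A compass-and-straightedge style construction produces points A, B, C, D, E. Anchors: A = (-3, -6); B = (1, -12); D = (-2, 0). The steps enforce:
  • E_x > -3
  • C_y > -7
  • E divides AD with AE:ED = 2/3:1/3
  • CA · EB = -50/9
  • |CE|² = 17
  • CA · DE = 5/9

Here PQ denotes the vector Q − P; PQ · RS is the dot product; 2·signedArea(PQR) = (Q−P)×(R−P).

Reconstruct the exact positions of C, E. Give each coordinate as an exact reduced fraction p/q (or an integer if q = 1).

1. E_x = -7/3  [E divides AD with AE:ED = 2/3:1/3]
2. E_y = -2  [E divides AD with AE:ED = 2/3:1/3]
   → E = (-7/3, -2)
3. C_x = -4/3  [CA · EB = -50/9 ∩ CA · DE = 5/9]
4. C_y = -6  [CA · EB = -50/9 ∩ CA · DE = 5/9]
   → C = (-4/3, -6)

C = (-4/3, -6)
E = (-7/3, -2)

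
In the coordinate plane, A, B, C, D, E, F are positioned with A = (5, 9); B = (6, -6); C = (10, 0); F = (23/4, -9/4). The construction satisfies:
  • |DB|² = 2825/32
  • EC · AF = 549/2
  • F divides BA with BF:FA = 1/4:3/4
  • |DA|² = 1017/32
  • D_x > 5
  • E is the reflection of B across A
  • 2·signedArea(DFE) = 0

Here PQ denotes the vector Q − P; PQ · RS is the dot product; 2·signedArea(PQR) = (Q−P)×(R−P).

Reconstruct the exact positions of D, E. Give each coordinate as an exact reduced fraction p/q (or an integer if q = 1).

D = (43/8, 27/8)
E = (4, 24)

1. E_x = 4  [E is the reflection of B across A]
2. E_y = 24  [E is the reflection of B across A]
   → E = (4, 24)
3. D_x = 43/8  [line -105/4·x + -7/4·y + 147 = 0 ∩ |DA|² = 1017/32]
4. D_y = 27/8  [line -105/4·x + -7/4·y + 147 = 0 ∩ |DA|² = 1017/32]
   → D = (43/8, 27/8)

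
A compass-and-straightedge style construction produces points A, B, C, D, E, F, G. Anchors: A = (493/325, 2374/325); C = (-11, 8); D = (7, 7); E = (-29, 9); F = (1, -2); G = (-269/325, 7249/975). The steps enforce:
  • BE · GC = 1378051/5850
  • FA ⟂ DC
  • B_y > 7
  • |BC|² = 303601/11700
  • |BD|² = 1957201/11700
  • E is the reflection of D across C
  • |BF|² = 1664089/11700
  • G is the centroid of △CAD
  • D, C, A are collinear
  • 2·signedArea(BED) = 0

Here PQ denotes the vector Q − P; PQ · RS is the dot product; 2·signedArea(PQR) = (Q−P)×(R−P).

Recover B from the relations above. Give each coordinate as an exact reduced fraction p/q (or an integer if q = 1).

B = (-1922/325, 15049/1950)

1. B_x = -1922/325  [2·signedArea(BED) = 0 ∩ BE · GC = 1378051/5850]
2. B_y = 15049/1950  [2·signedArea(BED) = 0 ∩ BE · GC = 1378051/5850]
   → B = (-1922/325, 15049/1950)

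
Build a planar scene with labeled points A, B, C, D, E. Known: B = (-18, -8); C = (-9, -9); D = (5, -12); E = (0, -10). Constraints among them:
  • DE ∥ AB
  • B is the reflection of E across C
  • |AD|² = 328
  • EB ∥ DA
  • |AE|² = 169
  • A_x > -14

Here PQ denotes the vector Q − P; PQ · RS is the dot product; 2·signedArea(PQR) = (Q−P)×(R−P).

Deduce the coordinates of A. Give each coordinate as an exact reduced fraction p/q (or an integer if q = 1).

A = (-13, -10)

1. A_x = -13  [DE ∥ AB ∩ EB ∥ DA]
2. A_y = -10  [DE ∥ AB ∩ EB ∥ DA]
   → A = (-13, -10)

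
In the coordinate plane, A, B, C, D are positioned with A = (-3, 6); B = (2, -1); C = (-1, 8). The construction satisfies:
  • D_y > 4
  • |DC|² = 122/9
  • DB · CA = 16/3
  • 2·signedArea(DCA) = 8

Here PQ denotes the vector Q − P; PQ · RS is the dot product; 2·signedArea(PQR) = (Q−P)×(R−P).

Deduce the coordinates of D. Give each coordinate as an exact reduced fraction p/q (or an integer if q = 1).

1. D_x = -2/3  [2·signedArea(DCA) = 8 ∩ DB · CA = 16/3]
2. D_y = 13/3  [2·signedArea(DCA) = 8 ∩ DB · CA = 16/3]
   → D = (-2/3, 13/3)

D = (-2/3, 13/3)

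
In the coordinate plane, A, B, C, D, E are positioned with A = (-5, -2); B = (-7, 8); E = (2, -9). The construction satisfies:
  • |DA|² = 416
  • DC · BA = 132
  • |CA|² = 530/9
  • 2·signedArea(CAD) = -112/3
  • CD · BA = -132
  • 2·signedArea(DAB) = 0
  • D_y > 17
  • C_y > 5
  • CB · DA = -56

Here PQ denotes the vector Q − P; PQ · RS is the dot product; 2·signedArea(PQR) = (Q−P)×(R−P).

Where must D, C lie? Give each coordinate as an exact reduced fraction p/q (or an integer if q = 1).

1. D_x = -9  [line -10·x + -2·y + -54 = 0 ∩ |DA|² = 416]
2. D_y = 18  [line -10·x + -2·y + -54 = 0 ∩ |DA|² = 416]
   → D = (-9, 18)
3. C_x = -14/3  [CD · BA = -132 ∩ 2·signedArea(CAD) = -112/3]
4. C_y = 17/3  [CD · BA = -132 ∩ 2·signedArea(CAD) = -112/3]
   → C = (-14/3, 17/3)

C = (-14/3, 17/3)
D = (-9, 18)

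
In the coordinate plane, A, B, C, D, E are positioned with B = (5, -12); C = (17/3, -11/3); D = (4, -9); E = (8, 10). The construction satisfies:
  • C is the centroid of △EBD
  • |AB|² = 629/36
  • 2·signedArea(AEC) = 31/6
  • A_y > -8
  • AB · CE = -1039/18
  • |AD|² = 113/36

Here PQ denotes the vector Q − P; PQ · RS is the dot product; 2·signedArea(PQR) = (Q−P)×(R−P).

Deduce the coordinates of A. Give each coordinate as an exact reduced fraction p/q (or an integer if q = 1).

1. A_x = 16/3  [2·signedArea(AEC) = 31/6 ∩ AB · CE = -1039/18]
2. A_y = -47/6  [2·signedArea(AEC) = 31/6 ∩ AB · CE = -1039/18]
   → A = (16/3, -47/6)

A = (16/3, -47/6)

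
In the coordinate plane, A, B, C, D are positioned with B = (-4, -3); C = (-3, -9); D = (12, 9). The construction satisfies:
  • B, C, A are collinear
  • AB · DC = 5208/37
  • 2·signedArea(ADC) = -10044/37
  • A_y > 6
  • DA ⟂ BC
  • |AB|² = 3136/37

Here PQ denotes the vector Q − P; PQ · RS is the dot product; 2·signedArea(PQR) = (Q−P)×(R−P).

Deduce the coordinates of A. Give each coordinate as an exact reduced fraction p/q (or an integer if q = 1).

1. A_x = -204/37  [B, C, A are collinear ∩ DA ⟂ BC]
2. A_y = 225/37  [B, C, A are collinear ∩ DA ⟂ BC]
   → A = (-204/37, 225/37)

A = (-204/37, 225/37)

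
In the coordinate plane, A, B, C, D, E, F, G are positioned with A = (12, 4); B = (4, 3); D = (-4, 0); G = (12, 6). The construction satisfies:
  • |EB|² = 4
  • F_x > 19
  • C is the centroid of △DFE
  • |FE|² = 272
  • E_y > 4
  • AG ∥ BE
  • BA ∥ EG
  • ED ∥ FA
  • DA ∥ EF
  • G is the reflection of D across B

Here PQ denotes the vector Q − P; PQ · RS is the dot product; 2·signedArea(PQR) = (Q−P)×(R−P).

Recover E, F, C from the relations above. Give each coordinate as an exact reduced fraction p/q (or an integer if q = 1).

1. E_x = 4  [BA ∥ EG ∩ AG ∥ BE]
2. E_y = 5  [BA ∥ EG ∩ AG ∥ BE]
   → E = (4, 5)
3. F_x = 20  [ED ∥ FA ∩ DA ∥ EF]
4. F_y = 9  [ED ∥ FA ∩ DA ∥ EF]
   → F = (20, 9)
5. C_x = 20/3  [C is the centroid of △DFE]
6. C_y = 14/3  [C is the centroid of △DFE]
   → C = (20/3, 14/3)

C = (20/3, 14/3)
E = (4, 5)
F = (20, 9)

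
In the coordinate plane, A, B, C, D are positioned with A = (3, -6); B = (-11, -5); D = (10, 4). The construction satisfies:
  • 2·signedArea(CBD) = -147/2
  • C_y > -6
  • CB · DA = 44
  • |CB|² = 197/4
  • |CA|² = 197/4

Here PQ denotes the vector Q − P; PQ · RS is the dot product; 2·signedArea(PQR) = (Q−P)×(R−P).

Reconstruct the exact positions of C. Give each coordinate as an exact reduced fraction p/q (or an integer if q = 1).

C = (-4, -11/2)

1. C_x = -4  [2·signedArea(CBD) = -147/2 ∩ CB · DA = 44]
2. C_y = -11/2  [2·signedArea(CBD) = -147/2 ∩ CB · DA = 44]
   → C = (-4, -11/2)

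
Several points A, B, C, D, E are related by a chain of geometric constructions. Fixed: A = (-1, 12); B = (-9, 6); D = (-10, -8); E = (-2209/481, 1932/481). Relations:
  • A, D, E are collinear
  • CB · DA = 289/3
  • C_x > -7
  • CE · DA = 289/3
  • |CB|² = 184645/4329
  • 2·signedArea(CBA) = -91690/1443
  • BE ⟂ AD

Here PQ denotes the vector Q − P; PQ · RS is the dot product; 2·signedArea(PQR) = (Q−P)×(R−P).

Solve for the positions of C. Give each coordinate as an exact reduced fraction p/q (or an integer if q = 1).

1. C_x = -3076/481  [2·signedArea(CBA) = -91690/1443 ∩ CE · DA = 289/3]
2. C_y = 16/1443  [2·signedArea(CBA) = -91690/1443 ∩ CE · DA = 289/3]
   → C = (-3076/481, 16/1443)

C = (-3076/481, 16/1443)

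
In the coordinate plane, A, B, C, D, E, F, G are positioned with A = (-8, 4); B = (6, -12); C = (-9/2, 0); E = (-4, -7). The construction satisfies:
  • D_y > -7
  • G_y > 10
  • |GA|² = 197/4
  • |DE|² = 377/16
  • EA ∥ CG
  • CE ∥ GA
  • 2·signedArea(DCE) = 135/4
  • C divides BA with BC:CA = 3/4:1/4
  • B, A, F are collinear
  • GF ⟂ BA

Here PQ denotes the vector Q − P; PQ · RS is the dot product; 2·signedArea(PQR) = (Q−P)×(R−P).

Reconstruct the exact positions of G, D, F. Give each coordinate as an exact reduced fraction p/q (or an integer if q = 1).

1. G_x = -17/2  [CE ∥ GA ∩ EA ∥ CG]
2. G_y = 11  [CE ∥ GA ∩ EA ∥ CG]
   → G = (-17/2, 11)
3. D_x = 3/4  [line 7·x + 1/2·y + -9/4 = 0 ∩ |DE|² = 377/16]
4. D_y = -6  [line 7·x + 1/2·y + -9/4 = 0 ∩ |DE|² = 377/16]
   → D = (3/4, -6)
5. F_x = -2641/226  [B, A, F are collinear ∩ GF ⟂ BA]
6. F_y = 928/113  [B, A, F are collinear ∩ GF ⟂ BA]
   → F = (-2641/226, 928/113)

D = (3/4, -6)
F = (-2641/226, 928/113)
G = (-17/2, 11)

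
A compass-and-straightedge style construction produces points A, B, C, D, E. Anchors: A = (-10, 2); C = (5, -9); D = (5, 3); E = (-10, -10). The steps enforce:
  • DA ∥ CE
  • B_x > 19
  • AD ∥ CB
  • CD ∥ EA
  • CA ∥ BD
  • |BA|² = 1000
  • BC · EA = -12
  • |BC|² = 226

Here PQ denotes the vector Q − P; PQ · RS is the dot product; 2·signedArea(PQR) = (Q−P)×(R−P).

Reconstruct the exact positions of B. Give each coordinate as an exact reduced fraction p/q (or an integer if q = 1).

B = (20, -8)

1. B_x = 20  [CA ∥ BD ∩ AD ∥ CB]
2. B_y = -8  [CA ∥ BD ∩ AD ∥ CB]
   → B = (20, -8)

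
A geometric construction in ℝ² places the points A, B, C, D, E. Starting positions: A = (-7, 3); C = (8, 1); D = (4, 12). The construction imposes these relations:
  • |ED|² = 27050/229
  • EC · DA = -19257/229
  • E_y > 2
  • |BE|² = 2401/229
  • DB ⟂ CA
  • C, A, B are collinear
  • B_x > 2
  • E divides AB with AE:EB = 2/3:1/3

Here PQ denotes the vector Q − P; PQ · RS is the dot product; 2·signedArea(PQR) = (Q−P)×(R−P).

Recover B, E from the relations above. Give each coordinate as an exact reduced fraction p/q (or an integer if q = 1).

1. B_x = 602/229  [C, A, B are collinear ∩ DB ⟂ CA]
2. B_y = 393/229  [C, A, B are collinear ∩ DB ⟂ CA]
   → B = (602/229, 393/229)
3. E_x = -133/229  [E divides AB with AE:EB = 2/3:1/3]
4. E_y = 491/229  [E divides AB with AE:EB = 2/3:1/3]
   → E = (-133/229, 491/229)

B = (602/229, 393/229)
E = (-133/229, 491/229)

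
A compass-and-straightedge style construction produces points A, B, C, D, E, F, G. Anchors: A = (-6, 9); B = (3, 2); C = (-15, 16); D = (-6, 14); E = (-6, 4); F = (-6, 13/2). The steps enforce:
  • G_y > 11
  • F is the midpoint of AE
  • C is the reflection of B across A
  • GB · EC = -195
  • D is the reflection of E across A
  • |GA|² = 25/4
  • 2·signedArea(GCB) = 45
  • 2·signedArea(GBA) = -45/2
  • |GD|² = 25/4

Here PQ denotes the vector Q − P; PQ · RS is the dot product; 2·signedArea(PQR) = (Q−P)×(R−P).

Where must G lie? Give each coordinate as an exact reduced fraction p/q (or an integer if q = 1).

G = (-6, 23/2)

1. G_x = -6  [2·signedArea(GCB) = 45 ∩ GB · EC = -195]
2. G_y = 23/2  [2·signedArea(GCB) = 45 ∩ GB · EC = -195]
   → G = (-6, 23/2)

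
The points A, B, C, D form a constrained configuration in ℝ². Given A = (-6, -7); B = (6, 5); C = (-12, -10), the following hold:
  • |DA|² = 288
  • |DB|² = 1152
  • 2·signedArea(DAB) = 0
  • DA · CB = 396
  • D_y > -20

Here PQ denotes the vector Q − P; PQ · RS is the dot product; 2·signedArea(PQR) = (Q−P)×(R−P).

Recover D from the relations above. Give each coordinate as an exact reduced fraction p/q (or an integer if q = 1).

D = (-18, -19)

1. D_x = -18  [2·signedArea(DAB) = 0 ∩ DA · CB = 396]
2. D_y = -19  [2·signedArea(DAB) = 0 ∩ DA · CB = 396]
   → D = (-18, -19)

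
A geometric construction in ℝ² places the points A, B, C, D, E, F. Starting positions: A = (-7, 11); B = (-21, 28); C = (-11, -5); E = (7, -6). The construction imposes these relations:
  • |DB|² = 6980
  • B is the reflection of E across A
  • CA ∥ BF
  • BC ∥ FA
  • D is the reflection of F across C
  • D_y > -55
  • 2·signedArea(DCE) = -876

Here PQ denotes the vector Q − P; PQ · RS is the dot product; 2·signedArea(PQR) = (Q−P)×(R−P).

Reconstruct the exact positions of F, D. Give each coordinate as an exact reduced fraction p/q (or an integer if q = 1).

D = (-5, -54)
F = (-17, 44)

1. F_x = -17  [BC ∥ FA ∩ CA ∥ BF]
2. F_y = 44  [BC ∥ FA ∩ CA ∥ BF]
   → F = (-17, 44)
3. D_x = -5  [D is the reflection of F across C]
4. D_y = -54  [D is the reflection of F across C]
   → D = (-5, -54)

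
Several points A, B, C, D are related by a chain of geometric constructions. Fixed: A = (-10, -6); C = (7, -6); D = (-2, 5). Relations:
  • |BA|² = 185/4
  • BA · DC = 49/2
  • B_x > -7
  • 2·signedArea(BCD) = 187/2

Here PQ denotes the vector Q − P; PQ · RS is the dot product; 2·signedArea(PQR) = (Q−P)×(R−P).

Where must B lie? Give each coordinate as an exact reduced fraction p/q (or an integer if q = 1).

1. B_x = -6  [2·signedArea(BCD) = 187/2 ∩ BA · DC = 49/2]
2. B_y = -1/2  [2·signedArea(BCD) = 187/2 ∩ BA · DC = 49/2]
   → B = (-6, -1/2)

B = (-6, -1/2)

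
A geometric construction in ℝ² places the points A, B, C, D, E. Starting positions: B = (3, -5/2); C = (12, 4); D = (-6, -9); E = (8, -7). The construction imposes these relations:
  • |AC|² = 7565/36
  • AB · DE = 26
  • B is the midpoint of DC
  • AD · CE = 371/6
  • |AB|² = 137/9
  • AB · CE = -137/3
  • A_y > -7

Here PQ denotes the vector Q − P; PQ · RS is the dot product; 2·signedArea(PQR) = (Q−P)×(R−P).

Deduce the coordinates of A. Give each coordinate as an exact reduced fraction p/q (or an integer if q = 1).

A = (5/3, -37/6)

1. A_x = 5/3  [AB · DE = 26 ∩ AB · CE = -137/3]
2. A_y = -37/6  [AB · DE = 26 ∩ AB · CE = -137/3]
   → A = (5/3, -37/6)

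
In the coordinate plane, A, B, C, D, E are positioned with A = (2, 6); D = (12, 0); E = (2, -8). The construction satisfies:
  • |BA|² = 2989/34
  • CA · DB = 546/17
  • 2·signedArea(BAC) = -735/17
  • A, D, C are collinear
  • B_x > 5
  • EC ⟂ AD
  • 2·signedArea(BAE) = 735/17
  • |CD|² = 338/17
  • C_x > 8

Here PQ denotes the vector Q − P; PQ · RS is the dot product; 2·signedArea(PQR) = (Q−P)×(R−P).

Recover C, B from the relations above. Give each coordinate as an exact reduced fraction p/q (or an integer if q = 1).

1. C_x = 139/17  [A, D, C are collinear ∩ EC ⟂ AD]
2. C_y = 39/17  [A, D, C are collinear ∩ EC ⟂ AD]
   → C = (139/17, 39/17)
3. B_x = 173/34  [2·signedArea(BAE) = 735/17 ∩ CA · DB = 546/17]
4. B_y = -97/34  [2·signedArea(BAE) = 735/17 ∩ CA · DB = 546/17]
   → B = (173/34, -97/34)

B = (173/34, -97/34)
C = (139/17, 39/17)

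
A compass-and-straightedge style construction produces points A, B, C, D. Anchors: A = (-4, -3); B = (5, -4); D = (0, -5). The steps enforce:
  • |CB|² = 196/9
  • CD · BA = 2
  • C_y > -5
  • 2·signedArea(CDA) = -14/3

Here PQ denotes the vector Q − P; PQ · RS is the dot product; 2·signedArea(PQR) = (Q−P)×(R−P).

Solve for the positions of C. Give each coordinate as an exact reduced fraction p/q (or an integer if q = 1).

1. C_x = 1/3  [2·signedArea(CDA) = -14/3 ∩ CD · BA = 2]
2. C_y = -4  [2·signedArea(CDA) = -14/3 ∩ CD · BA = 2]
   → C = (1/3, -4)

C = (1/3, -4)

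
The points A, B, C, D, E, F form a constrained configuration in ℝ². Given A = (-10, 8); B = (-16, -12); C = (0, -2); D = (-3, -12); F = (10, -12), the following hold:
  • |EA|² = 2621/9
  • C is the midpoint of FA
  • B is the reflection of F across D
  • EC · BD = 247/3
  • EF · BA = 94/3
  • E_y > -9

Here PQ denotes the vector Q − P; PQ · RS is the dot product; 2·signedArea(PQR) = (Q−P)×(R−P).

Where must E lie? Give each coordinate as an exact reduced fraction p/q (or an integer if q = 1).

1. E_x = -19/3  [EC · BD = 247/3 ∩ EF · BA = 94/3]
2. E_y = -26/3  [EC · BD = 247/3 ∩ EF · BA = 94/3]
   → E = (-19/3, -26/3)

E = (-19/3, -26/3)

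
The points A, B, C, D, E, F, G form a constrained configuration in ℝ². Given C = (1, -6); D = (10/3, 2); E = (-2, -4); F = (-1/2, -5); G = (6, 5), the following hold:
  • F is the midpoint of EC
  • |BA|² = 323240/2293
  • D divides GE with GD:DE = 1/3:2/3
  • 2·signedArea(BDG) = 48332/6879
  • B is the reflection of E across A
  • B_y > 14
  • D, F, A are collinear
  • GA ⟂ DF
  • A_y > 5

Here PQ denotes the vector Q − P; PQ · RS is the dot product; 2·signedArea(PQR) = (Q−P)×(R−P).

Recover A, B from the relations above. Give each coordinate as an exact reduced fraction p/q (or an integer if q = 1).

1. A_x = 11952/2293  [D, F, A are collinear ∩ GA ⟂ DF]
2. A_y = 12454/2293  [D, F, A are collinear ∩ GA ⟂ DF]
   → A = (11952/2293, 12454/2293)
3. B_x = 28490/2293  [B is the reflection of E across A]
4. B_y = 34080/2293  [B is the reflection of E across A]
   → B = (28490/2293, 34080/2293)

A = (11952/2293, 12454/2293)
B = (28490/2293, 34080/2293)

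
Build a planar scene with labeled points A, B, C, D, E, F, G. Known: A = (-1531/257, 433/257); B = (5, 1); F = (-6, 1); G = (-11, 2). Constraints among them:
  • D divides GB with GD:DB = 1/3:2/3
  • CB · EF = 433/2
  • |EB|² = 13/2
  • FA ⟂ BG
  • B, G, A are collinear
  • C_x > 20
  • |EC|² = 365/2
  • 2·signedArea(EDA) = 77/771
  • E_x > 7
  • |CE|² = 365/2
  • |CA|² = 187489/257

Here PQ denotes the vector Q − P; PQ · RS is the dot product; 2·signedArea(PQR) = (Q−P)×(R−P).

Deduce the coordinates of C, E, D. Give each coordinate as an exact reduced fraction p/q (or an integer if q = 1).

1. D_x = -17/3  [D divides GB with GD:DB = 1/3:2/3]
2. D_y = 5/3  [D divides GB with GD:DB = 1/3:2/3]
   → D = (-17/3, 5/3)
3. E_x = 15/2  [line -14/771·x + -224/771·y + 217/771 = 0 ∩ |EB|² = 13/2]
4. E_y = 1/2  [line -14/771·x + -224/771·y + 217/771 = 0 ∩ |EB|² = 13/2]
   → E = (15/2, 1/2)
5. C_x = 21  [line 27/2·x + -1/2·y + -567/2 = 0 ∩ |EC|² = 365/2]
6. C_y = 0  [line 27/2·x + -1/2·y + -567/2 = 0 ∩ |EC|² = 365/2]
   → C = (21, 0)

C = (21, 0)
D = (-17/3, 5/3)
E = (15/2, 1/2)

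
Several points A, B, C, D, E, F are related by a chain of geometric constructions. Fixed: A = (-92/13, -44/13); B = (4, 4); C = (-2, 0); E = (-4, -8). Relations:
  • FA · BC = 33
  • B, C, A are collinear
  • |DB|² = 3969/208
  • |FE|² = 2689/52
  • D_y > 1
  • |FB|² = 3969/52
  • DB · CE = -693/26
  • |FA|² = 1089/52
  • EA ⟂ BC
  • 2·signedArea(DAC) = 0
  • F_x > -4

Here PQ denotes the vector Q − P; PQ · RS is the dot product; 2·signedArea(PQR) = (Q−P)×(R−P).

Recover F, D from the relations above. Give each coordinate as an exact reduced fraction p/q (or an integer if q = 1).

1. F_x = -85/26  [line 6·x + 4·y + 23 = 0 ∩ |FB|² = 3969/52]
2. F_y = -11/13  [line 6·x + 4·y + 23 = 0 ∩ |FB|² = 3969/52]
   → F = (-85/26, -11/13)
3. D_x = 19/52  [2·signedArea(DAC) = 0 ∩ DB · CE = -693/26]
4. D_y = 41/26  [2·signedArea(DAC) = 0 ∩ DB · CE = -693/26]
   → D = (19/52, 41/26)

D = (19/52, 41/26)
F = (-85/26, -11/13)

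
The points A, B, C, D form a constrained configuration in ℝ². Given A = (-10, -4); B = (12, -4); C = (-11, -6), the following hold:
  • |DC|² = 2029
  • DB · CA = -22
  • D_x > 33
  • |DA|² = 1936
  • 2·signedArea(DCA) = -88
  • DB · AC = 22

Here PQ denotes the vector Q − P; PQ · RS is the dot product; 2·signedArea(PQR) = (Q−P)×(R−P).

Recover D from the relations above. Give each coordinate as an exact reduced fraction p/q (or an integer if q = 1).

D = (34, -4)

1. D_x = 34  [DB · AC = 22 ∩ 2·signedArea(DCA) = -88]
2. D_y = -4  [DB · AC = 22 ∩ 2·signedArea(DCA) = -88]
   → D = (34, -4)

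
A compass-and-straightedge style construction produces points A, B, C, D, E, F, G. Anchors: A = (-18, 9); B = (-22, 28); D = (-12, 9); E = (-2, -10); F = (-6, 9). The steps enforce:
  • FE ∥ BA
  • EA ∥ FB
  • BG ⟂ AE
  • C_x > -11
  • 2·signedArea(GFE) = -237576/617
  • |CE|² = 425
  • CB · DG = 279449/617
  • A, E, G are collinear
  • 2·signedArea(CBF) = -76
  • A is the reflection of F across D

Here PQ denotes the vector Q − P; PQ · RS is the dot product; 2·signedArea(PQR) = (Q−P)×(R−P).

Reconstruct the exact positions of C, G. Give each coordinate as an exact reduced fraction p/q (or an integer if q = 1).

C = (-10, 9)
G = (-17906/617, 13628/617)

1. G_x = -17906/617  [A, E, G are collinear ∩ BG ⟂ AE]
2. G_y = 13628/617  [A, E, G are collinear ∩ BG ⟂ AE]
   → G = (-17906/617, 13628/617)
3. C_x = -10  [CB · DG = 279449/617 ∩ 2·signedArea(CBF) = -76]
4. C_y = 9  [CB · DG = 279449/617 ∩ 2·signedArea(CBF) = -76]
   → C = (-10, 9)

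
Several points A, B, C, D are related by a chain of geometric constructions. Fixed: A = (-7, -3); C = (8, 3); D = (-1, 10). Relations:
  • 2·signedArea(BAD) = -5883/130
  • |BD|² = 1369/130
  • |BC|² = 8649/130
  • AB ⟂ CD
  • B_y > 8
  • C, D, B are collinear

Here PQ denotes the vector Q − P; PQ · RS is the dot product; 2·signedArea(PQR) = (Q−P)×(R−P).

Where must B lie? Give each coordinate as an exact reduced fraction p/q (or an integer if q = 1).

B = (203/130, 1041/130)

1. B_x = 203/130  [C, D, B are collinear ∩ AB ⟂ CD]
2. B_y = 1041/130  [C, D, B are collinear ∩ AB ⟂ CD]
   → B = (203/130, 1041/130)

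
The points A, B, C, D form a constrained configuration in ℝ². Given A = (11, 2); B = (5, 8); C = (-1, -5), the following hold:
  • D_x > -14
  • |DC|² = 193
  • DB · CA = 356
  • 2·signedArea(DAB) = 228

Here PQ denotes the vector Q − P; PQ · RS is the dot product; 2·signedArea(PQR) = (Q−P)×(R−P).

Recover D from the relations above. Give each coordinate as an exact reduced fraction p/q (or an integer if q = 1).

D = (-13, -12)

1. D_x = -13  [DB · CA = 356 ∩ 2·signedArea(DAB) = 228]
2. D_y = -12  [DB · CA = 356 ∩ 2·signedArea(DAB) = 228]
   → D = (-13, -12)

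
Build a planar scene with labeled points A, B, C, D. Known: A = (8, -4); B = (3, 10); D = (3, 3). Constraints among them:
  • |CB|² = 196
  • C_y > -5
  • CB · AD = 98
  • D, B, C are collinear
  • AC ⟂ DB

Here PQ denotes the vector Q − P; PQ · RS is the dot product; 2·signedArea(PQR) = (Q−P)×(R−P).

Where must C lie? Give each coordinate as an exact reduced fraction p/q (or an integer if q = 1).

1. C_x = 3  [D, B, C are collinear ∩ AC ⟂ DB]
2. C_y = -4  [D, B, C are collinear ∩ AC ⟂ DB]
   → C = (3, -4)

C = (3, -4)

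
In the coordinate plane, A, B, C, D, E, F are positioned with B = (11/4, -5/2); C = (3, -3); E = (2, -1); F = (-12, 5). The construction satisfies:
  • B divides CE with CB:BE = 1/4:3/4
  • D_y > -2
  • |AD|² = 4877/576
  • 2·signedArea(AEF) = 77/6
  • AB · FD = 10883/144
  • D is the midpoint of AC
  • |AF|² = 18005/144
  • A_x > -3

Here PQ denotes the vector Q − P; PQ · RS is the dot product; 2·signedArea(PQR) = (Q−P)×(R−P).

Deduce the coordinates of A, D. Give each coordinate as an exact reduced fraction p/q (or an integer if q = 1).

1. A_x = -25/12  [line -6·x + -14·y + -89/6 = 0 ∩ |AF|² = 18005/144]
2. A_y = -1/6  [line -6·x + -14·y + -89/6 = 0 ∩ |AF|² = 18005/144]
   → A = (-25/12, -1/6)
3. D_x = 11/24  [D is the midpoint of AC]
4. D_y = -19/12  [D is the midpoint of AC]
   → D = (11/24, -19/12)

A = (-25/12, -1/6)
D = (11/24, -19/12)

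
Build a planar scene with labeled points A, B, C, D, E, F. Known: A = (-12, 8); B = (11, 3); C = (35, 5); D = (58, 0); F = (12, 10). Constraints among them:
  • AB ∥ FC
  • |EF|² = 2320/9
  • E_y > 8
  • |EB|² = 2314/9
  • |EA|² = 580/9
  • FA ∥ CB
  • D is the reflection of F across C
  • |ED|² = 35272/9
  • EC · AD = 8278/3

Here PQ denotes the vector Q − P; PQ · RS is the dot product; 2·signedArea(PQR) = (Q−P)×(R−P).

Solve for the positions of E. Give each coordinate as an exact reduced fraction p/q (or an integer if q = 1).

1. E_x = -4  [line -70·x + 8·y + -1048/3 = 0 ∩ |EB|² = 2314/9]
2. E_y = 26/3  [line -70·x + 8·y + -1048/3 = 0 ∩ |EB|² = 2314/9]
   → E = (-4, 26/3)

E = (-4, 26/3)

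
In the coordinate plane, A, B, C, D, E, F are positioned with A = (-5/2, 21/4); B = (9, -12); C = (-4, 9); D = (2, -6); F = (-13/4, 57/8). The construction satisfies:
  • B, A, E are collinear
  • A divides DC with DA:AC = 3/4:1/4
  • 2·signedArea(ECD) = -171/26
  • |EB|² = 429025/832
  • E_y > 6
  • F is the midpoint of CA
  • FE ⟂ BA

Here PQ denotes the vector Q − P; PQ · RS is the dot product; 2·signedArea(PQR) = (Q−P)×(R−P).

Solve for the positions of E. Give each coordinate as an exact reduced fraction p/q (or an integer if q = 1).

E = (-187/52, 717/104)

1. E_x = -187/52  [B, A, E are collinear ∩ FE ⟂ BA]
2. E_y = 717/104  [B, A, E are collinear ∩ FE ⟂ BA]
   → E = (-187/52, 717/104)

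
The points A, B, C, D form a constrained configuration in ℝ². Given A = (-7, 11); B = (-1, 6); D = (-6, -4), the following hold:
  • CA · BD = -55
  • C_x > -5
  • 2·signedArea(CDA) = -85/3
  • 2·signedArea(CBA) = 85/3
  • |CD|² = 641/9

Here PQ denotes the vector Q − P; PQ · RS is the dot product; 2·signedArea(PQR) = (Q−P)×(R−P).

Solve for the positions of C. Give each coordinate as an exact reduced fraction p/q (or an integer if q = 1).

C = (-14/3, 13/3)

1. C_x = -14/3  [2·signedArea(CDA) = -85/3 ∩ 2·signedArea(CBA) = 85/3]
2. C_y = 13/3  [2·signedArea(CDA) = -85/3 ∩ 2·signedArea(CBA) = 85/3]
   → C = (-14/3, 13/3)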